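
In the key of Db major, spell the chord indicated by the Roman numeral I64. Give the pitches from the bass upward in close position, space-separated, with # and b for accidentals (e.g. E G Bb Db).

In Db major, the tonic is Db, and the diatonic chord built there is a major triad.
That chord is spelled Db-F-Ab.
The figured bass 64 indicates second inversion, placing the fifth (Ab) in the bass: Ab-Db-F.

Ab Db F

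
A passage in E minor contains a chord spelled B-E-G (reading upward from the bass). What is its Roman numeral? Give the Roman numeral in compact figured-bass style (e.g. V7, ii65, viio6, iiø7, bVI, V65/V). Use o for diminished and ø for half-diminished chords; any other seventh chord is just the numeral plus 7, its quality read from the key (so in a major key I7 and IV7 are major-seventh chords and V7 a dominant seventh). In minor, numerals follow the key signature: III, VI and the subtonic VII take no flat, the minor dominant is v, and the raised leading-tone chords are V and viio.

The pitches E-G-B form a minor triad rooted on E.
E is scale degree 1 in E minor, and a minor triad on that degree is written i.
With B in the bass the chord is in second inversion, so the figured bass is 64.

i64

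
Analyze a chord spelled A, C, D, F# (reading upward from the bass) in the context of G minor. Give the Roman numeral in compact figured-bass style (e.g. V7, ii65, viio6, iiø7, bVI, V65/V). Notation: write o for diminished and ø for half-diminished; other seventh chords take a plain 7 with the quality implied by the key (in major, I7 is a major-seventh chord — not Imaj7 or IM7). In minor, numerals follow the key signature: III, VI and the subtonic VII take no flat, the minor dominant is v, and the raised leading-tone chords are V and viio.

V43

The pitches D-F#-A-C form a dominant seventh chord rooted on D.
In G minor, D is the dominant; the diatonic dominant seventh chord there is V7.
With A in the bass the chord is in second inversion, so the figured bass is 43.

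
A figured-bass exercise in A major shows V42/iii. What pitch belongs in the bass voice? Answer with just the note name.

The applied chord V42/iii is rooted on G#: G#-B#-D#-F#.
The figure 42 means third inversion — the seventh is in the bass.

F#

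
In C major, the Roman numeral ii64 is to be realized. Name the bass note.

ii in C major has root D; the chord is D-F-A.
The figure 64 means second inversion — the fifth is in the bass.

A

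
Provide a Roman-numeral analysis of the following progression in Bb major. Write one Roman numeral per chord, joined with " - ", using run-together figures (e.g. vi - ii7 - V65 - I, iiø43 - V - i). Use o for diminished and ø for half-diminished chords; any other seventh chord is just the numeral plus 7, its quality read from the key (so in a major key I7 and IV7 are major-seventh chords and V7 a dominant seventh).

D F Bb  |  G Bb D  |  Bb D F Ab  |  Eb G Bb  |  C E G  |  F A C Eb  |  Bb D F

D-F-Bb has root Bb, degree 1 in Bb major, so I6.
G-Bb-D: root G is the submediant; minor triad there is vi.
Bb-D-F-Ab: a dominant seventh chord on Bb, the applied dominant of IV → V7/IV.
Eb-G-Bb: root Eb is the subdominant; major triad there is IV.
C-E-G: chromatic; C is V of V, so V/V.
F-A-C-Eb: root F is the dominant; dominant seventh chord there is V7.
Bb-D-F: major triad on Bb = scale degree 1 → I.

I6 - vi - V7/IV - IV - V/V - V7 - I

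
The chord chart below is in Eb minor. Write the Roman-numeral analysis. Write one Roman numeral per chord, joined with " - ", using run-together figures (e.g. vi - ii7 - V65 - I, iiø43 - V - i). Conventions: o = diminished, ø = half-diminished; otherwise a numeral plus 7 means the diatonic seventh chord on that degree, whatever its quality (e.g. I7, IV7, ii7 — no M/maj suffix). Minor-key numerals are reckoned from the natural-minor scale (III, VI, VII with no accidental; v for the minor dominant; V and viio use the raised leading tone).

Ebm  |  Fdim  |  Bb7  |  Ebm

i - iio - V7 - i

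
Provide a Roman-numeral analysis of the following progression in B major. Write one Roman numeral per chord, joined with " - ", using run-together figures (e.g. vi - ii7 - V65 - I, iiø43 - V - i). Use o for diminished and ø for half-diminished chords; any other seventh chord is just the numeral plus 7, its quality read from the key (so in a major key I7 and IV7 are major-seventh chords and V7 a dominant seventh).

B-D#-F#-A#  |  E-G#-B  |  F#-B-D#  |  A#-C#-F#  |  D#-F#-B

I7 - IV - I64 - V6 - I6

B-D#-F#-A#: major seventh chord on B = scale degree 1 → I7.
E-G#-B: root E is the subdominant; major triad there is IV.
F#-B-D# has root B, degree 1 in B major, so I64.
A#-C#-F# has root F#, degree 5 in B major, so V6.
D#-F#-B has root B, degree 1 in B major, so I6.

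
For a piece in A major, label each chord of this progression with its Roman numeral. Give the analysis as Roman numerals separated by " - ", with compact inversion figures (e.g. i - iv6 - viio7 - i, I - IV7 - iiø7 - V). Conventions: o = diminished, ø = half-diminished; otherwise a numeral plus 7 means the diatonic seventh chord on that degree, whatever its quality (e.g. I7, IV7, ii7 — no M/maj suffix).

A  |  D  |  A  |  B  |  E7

I - IV - I - V/V - V7

A has root A, degree 1 in A major, so I.
D: root D is the subdominant; major triad there is IV.
A: major triad on A = scale degree 1 → I.
B: a major triad on B, the applied dominant of V → V/V.
E7: root E is the dominant; dominant seventh chord there is V7.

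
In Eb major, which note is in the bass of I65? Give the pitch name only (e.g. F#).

G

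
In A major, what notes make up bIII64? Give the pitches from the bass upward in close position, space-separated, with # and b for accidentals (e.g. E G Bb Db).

Scale degree 3 in A major is C#; lowering it a half step gives C. bIII64 is a major triad on the lowered third degree, borrowed from the parallel minor.
So the chord is C-E-G.
With the 64 figure the chord is in second inversion; from the bass G upward in close position it reads G-C-E.

G C E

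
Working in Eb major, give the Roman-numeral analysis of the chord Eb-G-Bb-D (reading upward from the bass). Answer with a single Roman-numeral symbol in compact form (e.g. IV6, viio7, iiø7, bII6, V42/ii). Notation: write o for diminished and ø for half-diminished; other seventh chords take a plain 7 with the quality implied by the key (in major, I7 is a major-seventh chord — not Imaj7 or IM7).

The pitches Eb-G-Bb-D form a major seventh chord rooted on Eb.
In Eb major, Eb is the tonic; the diatonic major seventh chord there is I7.

I7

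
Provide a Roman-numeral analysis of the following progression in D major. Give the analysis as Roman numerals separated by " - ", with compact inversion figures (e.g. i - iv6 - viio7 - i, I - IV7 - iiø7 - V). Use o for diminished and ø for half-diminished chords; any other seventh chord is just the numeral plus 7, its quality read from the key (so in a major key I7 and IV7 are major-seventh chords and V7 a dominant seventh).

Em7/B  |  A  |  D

Em7/B has root E, degree 2 in D major, so ii43.
A: root A is the dominant; major triad there is V.
D: root D is the tonic; major triad there is I.

ii43 - V - I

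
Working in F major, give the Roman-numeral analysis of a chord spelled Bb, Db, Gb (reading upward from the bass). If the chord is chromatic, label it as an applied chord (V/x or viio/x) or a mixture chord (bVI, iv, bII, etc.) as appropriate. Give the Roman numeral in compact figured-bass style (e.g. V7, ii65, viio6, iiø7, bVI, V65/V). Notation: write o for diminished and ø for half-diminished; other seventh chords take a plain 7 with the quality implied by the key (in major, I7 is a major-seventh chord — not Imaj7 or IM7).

The pitches Gb-Bb-Db form a major triad rooted on Gb.
Gb is the lowered second degree of F major (diatonic 2 would be G). This is the Neapolitan sixth — a major triad on the lowered second degree, here in its customary first inversion.
With Bb in the bass the chord is in first inversion, so the figured bass is 6.

bII6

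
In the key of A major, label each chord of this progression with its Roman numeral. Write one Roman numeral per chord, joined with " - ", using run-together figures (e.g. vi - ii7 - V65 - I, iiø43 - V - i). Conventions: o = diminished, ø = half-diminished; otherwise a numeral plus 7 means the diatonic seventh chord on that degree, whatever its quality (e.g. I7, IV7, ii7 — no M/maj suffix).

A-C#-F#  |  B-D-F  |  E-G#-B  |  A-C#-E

vi6 - iio - V - I

A-C#-F#: root F# is the submediant; minor triad there is vi6.
B-D-F is non-diatonic — iio, a mixture chord from A minor.
E-G#-B has root E, degree 5 in A major, so V.
A-C#-E: root A is the tonic; major triad there is I.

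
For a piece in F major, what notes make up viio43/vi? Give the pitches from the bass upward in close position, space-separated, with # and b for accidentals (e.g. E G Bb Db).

G Bb C# E

The slash marks an applied leading-tone chord: viio of vi. In F major, vi is D, so the leading tone to it is C#, a half step below.
Building a fully diminished seventh chord on C# gives C#-E-G-Bb.
The figured bass 43 indicates second inversion, placing the fifth (G) in the bass: G-Bb-C#-E.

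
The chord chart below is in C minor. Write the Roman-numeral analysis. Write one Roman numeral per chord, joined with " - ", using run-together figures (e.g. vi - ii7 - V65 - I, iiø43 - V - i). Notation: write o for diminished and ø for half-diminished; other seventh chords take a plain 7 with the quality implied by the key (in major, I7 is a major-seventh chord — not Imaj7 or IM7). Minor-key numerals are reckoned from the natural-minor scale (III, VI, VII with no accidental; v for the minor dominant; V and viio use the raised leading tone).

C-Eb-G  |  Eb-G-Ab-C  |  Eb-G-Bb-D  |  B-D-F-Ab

C-Eb-G: minor triad on C = scale degree 1 → i.
Eb-G-Ab-C: root Ab is the submediant; major seventh chord there is VI43.
Eb-G-Bb-D: root Eb is the mediant; major seventh chord there is III7.
B-D-F-Ab has root B, degree 7 in C minor, so viio7.

i - VI43 - III7 - viio7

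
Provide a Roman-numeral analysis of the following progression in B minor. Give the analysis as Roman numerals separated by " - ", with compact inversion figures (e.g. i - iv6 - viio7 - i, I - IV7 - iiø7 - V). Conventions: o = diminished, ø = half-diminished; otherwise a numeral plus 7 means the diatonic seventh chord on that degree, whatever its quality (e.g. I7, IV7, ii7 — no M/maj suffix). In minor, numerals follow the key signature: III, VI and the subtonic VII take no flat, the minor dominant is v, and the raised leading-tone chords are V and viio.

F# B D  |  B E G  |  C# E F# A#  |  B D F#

i64 - iv64 - V43 - i

F#-B-D has root B, degree 1 in B minor, so i64.
B-E-G: root E is the subdominant; minor triad there is iv64.
C#-E-F#-A# has root F#, degree 5 in B minor, so V43.
B-D-F#: root B is the tonic; minor triad there is i.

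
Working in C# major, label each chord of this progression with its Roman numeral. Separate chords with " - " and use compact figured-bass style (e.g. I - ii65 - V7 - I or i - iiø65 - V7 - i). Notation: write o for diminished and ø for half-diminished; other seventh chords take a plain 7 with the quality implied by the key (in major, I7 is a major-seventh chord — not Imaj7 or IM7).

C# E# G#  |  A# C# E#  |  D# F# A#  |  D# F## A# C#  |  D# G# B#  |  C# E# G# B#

I - vi - ii - V7/V - V64 - I7

C#-E#-G#: root C# is the tonic; major triad there is I.
A#-C#-E#: minor triad on A# = scale degree 6 → vi.
D#-F#-A# has root D#, degree 2 in C# major, so ii.
D#-F##-A#-C#: chromatic; D# is V of V, so V7/V.
D#-G#-B#: root G# is the dominant; major triad there is V64.
C#-E#-G#-B#: major seventh chord on C# = scale degree 1 → I7.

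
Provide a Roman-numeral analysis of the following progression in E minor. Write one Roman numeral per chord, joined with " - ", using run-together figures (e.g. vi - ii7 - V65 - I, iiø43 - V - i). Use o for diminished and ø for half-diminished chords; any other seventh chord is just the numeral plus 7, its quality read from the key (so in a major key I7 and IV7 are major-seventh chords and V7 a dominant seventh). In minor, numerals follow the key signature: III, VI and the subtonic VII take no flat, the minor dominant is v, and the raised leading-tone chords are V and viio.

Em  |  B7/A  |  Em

i - V42 - i

Em: minor triad on E = scale degree 1 → i.
B7/A: root B is the dominant; dominant seventh chord there is V42.
Em: minor triad on E = scale degree 1 → i.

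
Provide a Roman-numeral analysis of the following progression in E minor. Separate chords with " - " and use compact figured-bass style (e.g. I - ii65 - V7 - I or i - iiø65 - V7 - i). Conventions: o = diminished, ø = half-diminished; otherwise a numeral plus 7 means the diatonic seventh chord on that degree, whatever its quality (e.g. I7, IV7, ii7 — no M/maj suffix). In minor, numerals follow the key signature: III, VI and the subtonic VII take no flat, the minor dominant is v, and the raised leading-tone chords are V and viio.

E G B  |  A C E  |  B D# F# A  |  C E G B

E-G-B has root E, degree 1 in E minor, so i.
A-C-E: root A is the subdominant; minor triad there is iv.
B-D#-F#-A has root B, degree 5 in E minor, so V7.
C-E-G-B: root C is the submediant; major seventh chord there is VI7.

i - iv - V7 - VI7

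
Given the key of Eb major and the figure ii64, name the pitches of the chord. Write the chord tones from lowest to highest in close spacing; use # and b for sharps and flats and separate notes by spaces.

The numeral's case and figure indicate a minor triad. In Eb major its root, scale degree 2, is F.
Stacking thirds from F gives F-Ab-C.
With the 64 figure the chord is in second inversion; from the bass C upward in close position it reads C-F-Ab.

C F Ab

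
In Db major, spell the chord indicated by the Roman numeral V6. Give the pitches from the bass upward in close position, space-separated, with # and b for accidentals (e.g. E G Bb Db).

C Eb Ab

The numeral's case and figure indicate a major triad. In Db major its root, the dominant, is Ab.
Stacking thirds from Ab gives Ab-C-Eb.
With the 6 figure the chord is in first inversion; from the bass C upward in close position it reads C-Eb-Ab.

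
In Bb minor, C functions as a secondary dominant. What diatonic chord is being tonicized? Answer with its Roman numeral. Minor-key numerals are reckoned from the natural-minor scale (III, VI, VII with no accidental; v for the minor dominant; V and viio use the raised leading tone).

V

The chord is a major triad on C.
A dominant resolves down a perfect fifth: C → F. In Bb minor, F is scale degree 5, i.e. V.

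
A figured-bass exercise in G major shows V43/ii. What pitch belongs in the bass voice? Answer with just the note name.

The applied chord V43/ii is rooted on E: E-G#-B-D.
The figure 43 means second inversion — the fifth is in the bass.

B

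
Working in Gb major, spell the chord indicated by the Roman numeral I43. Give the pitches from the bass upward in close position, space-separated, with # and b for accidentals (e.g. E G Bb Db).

The numeral's case and figure indicate a major seventh chord. In Gb major its root, the tonic, is Gb.
That chord is spelled Gb-Bb-Db-F.
The figured bass 43 indicates second inversion, placing the fifth (Db) in the bass: Db-F-Gb-Bb.

Db F Gb Bb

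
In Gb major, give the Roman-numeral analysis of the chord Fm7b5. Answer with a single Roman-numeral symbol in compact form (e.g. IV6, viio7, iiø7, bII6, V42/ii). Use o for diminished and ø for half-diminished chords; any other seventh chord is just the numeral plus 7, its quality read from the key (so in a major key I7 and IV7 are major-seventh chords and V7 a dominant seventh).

viiø7

The pitches F-Ab-Cb-Eb form a half-diminished seventh chord rooted on F.
In Gb major, F is the leading tone; the diatonic half-diminished seventh chord there is viiø7.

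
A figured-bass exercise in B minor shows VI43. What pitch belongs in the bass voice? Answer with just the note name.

D

VI in B minor has root G; the chord is G-B-D-F#.
The figure 43 means second inversion — the fifth is in the bass.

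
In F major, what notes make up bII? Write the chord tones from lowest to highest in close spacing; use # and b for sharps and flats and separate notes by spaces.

Gb Bb Db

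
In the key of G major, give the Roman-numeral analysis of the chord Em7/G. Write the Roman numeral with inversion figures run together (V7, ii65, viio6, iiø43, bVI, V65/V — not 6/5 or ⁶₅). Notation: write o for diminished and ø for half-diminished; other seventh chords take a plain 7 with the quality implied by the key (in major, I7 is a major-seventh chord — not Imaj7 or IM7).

Stacked in thirds the chord is E-G-B-D: a minor seventh chord on E.
In G major, E is the submediant; the diatonic minor seventh chord there is vi7.
With G in the bass the chord is in first inversion, so the figured bass is 65.

vi65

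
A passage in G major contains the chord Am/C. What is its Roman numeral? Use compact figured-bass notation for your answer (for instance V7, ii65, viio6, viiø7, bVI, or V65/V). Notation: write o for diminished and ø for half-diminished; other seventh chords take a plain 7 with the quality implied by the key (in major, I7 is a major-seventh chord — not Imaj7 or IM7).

Stacked in thirds the chord is A-C-E: a minor triad on A.
A is scale degree 2 in G major, and a minor triad on that degree is written ii.
With C in the bass the chord is in first inversion, so the figured bass is 6.

ii6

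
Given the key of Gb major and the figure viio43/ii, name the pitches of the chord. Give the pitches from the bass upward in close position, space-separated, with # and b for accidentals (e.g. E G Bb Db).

Db Fb G Bb

The slash marks an applied leading-tone chord: viio of ii. In Gb major, ii is Ab, so the leading tone to it is G, a half step below.
Building a fully diminished seventh chord on G gives G-Bb-Db-Fb.
The figured bass 43 indicates second inversion, placing the fifth (Db) in the bass: Db-Fb-G-Bb.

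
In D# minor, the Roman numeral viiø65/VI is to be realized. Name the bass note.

C#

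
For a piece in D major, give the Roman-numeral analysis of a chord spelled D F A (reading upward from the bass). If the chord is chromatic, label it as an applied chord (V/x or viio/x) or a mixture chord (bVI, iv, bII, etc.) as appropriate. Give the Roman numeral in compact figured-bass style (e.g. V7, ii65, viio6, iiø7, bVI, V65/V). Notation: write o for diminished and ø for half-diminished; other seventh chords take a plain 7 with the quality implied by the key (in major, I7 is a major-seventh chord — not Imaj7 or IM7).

i

Stacked in thirds the chord is D-F-A: a minor triad on D.
D is the first degree of D major. This is the minor tonic, borrowed from the parallel minor.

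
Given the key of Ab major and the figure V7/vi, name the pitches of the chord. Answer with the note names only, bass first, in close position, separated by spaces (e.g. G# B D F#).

C E G Bb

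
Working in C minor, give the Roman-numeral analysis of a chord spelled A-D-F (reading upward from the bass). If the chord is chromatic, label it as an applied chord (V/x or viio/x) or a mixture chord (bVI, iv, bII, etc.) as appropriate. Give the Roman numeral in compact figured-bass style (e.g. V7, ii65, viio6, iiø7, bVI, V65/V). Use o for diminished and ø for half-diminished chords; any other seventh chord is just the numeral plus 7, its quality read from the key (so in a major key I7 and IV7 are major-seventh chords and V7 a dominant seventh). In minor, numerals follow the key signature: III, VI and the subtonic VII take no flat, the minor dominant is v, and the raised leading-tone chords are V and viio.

ii64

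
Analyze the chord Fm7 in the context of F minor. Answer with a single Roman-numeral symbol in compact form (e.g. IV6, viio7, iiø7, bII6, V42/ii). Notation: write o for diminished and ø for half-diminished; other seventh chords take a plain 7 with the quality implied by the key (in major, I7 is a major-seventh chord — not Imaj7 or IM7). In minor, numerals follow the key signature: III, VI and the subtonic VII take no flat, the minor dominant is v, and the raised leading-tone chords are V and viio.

i7

Stacked in thirds the chord is F-Ab-C-Eb: a minor seventh chord on F.
In F minor, F is the tonic; the diatonic minor seventh chord there is i7.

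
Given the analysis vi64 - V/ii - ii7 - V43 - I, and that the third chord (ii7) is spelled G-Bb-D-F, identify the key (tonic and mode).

F major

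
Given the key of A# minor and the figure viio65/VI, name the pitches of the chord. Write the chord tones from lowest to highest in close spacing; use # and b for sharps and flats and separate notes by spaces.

G# B D E#

The slash marks an applied leading-tone chord: viio of VI. In A# minor, VI is F#, so the leading tone to it is E#, a half step below.
Building a fully diminished seventh chord on E# gives E#-G#-B-D.
With the 65 figure the chord is in first inversion; from the bass G# upward in close position it reads G#-B-D-E#.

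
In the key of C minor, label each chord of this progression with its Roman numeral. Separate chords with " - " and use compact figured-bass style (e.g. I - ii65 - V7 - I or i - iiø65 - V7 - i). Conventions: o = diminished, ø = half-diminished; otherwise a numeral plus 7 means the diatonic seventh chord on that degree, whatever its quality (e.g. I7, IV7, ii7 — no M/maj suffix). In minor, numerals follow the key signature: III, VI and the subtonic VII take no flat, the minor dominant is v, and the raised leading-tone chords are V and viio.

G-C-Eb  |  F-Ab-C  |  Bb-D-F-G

i64 - iv - v65

G-C-Eb: root C is the tonic; minor triad there is i64.
F-Ab-C: root F is the subdominant; minor triad there is iv.
Bb-D-F-G: root G is the dominant; minor seventh chord there is v65.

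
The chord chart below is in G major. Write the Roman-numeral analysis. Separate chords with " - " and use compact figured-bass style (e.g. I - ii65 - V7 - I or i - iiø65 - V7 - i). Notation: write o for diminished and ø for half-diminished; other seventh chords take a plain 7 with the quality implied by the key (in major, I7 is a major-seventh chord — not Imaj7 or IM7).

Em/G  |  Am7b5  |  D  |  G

Em/G: root E is the submediant; minor triad there is vi6.
Am7b5 is non-diatonic — iiø7, a mixture chord from G minor.
D: major triad on D = scale degree 5 → V.
G: major triad on G = scale degree 1 → I.

vi6 - iiø7 - V - I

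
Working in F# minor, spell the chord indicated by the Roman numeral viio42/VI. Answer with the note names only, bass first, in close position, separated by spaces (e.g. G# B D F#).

Bb C# E G

viio42/VI is a secondary leading-tone chord. The target VI is D in F# minor; the applied chord is rooted a semitone below, on C#.
Building a fully diminished seventh chord on C# gives C#-E-G-Bb.
The figured bass 42 indicates third inversion, placing the seventh (Bb) in the bass: Bb-C#-E-G.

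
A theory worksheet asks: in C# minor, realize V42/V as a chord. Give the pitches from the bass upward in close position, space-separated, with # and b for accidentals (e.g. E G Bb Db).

C# D# F## A#

V42/V is a secondary dominant — the dominant seventh of V. V in C# minor is G#, so the applied chord's root is D#, a perfect fifth above.
Building a dominant seventh chord on D# gives D#-F##-A#-C#.
The figured bass 42 indicates third inversion, placing the seventh (C#) in the bass: C#-D#-F##-A#.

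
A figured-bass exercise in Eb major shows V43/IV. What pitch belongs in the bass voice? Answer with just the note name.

Bb

The applied chord V43/IV is rooted on Eb: Eb-G-Bb-Db.
The figure 43 means second inversion — the fifth is in the bass.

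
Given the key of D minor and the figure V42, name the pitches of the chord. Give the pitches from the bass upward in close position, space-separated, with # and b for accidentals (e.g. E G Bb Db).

G A C# E

In D minor, the fifth degree is A. The dominant is major (leading tone raised), so V is a dominant seventh chord.
Stacking thirds from A gives A-C#-E-G.
The figured bass 42 indicates third inversion, placing the seventh (G) in the bass: G-A-C#-E.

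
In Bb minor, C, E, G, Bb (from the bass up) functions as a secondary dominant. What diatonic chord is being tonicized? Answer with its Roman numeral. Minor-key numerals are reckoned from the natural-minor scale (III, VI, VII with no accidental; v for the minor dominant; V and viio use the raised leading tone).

The chord is a dominant seventh chord on C.
A dominant resolves down a perfect fifth: C → F. In Bb minor, F is scale degree 5, i.e. V.

V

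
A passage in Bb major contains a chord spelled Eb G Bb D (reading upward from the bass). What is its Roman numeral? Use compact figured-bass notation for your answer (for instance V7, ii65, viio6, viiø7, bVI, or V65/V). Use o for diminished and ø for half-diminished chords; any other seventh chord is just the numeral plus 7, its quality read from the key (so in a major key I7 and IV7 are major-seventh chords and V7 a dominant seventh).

IV7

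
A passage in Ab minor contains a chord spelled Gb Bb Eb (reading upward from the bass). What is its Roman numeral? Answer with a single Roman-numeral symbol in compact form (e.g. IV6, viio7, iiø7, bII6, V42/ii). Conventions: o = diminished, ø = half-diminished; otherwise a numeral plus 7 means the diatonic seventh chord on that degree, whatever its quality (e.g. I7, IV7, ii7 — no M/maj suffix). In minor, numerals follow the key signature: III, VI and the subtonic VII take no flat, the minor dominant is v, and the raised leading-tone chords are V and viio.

v6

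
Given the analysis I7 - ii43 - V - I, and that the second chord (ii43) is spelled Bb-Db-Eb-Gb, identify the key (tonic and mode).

Db major

The chord Ebm7/Bb is a minor seventh chord rooted on Eb; its label is ii43.
Counting down one scale step from Eb places the tonic on Db; a minor seventh chord on degree 2 is diatonic only in major.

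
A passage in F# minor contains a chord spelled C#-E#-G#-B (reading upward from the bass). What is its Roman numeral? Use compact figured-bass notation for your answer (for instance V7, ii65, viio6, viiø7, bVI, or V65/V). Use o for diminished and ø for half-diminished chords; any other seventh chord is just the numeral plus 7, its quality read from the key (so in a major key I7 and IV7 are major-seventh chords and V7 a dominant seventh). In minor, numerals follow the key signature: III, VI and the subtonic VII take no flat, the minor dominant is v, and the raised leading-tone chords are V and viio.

V7

Stacked in thirds the chord is C#-E#-G#-B: a dominant seventh chord on C#.
C# is scale degree 5 in F# minor, and a dominant seventh chord on that degree is written V7.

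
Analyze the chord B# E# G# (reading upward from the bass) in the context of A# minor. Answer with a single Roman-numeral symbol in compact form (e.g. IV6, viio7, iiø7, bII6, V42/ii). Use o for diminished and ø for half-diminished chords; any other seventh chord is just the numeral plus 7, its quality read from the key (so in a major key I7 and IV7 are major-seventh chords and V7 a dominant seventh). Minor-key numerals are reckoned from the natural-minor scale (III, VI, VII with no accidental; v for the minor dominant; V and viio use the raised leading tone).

v64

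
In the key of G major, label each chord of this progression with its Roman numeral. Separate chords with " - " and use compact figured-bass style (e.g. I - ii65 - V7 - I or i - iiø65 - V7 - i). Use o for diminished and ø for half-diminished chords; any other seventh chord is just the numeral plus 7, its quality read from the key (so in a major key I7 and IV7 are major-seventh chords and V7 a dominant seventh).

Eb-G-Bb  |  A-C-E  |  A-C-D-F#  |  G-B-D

Eb-G-Bb is non-diatonic — bVI, a mixture chord from G minor.
A-C-E has root A, degree 2 in G major, so ii.
A-C-D-F#: root D is the dominant; dominant seventh chord there is V43.
G-B-D: major triad on G = scale degree 1 → I.

bVI - ii - V43 - I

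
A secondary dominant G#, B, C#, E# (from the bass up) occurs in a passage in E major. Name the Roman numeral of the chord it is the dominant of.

ii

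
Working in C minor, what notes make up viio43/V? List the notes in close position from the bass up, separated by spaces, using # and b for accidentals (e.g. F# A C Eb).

C Eb F# A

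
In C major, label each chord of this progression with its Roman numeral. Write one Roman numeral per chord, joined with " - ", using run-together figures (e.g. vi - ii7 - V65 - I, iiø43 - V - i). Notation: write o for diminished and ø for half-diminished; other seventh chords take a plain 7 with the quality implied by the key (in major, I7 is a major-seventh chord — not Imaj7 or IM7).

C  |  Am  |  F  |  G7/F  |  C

I - vi - IV - V42 - I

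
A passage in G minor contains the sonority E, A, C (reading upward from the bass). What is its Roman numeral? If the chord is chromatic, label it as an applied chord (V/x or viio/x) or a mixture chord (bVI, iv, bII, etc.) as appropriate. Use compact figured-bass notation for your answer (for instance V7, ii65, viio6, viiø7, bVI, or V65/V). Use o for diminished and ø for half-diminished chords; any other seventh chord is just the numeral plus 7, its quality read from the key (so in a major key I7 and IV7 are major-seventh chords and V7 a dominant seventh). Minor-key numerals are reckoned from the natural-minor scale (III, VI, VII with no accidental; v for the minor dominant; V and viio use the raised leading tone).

ii64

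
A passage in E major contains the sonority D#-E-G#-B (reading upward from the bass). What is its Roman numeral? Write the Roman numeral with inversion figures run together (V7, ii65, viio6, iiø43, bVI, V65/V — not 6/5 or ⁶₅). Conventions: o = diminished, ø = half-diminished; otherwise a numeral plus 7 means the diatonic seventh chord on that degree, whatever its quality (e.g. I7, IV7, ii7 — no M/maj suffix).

I42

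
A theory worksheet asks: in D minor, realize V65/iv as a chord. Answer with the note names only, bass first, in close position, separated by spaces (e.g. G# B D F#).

The slash means an applied dominant: we want the dominant of iv. In D minor, iv is G minor, and its dominant is built on D.
Building a dominant seventh chord on D gives D-F#-A-C.
With the 65 figure the chord is in first inversion; from the bass F# upward in close position it reads F#-A-C-D.

F# A C D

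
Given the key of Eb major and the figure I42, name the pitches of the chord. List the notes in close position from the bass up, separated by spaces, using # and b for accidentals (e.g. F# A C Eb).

In Eb major, the first degree is Eb, and the diatonic chord built there is a major seventh chord.
That chord is spelled Eb-G-Bb-D.
With the 42 figure the chord is in third inversion; from the bass D upward in close position it reads D-Eb-G-Bb.

D Eb G Bb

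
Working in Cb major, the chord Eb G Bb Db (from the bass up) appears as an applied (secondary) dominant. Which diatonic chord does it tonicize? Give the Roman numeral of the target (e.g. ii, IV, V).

vi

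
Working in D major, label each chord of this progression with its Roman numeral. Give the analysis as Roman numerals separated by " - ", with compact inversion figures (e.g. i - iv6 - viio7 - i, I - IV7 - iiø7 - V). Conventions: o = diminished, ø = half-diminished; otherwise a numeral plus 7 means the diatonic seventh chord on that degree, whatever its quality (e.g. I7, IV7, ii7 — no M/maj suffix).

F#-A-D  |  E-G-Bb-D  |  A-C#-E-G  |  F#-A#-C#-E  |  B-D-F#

F#-A-D: root D is the tonic; major triad there is I6.
E-G-Bb-D is non-diatonic — iiø7, a mixture chord from D minor.
A-C#-E-G: root A is the dominant; dominant seventh chord there is V7.
F#-A#-C#-E: chromatic; F# is V of vi, so V7/vi.
B-D-F#: minor triad on B = scale degree 6 → vi.

I6 - iiø7 - V7 - V7/vi - vi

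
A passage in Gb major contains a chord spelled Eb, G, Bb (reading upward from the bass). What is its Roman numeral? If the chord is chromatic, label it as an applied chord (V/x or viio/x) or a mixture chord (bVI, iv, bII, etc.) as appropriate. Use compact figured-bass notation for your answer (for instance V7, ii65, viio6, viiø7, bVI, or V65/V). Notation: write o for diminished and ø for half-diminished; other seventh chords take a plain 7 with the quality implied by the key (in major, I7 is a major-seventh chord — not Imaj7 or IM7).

The pitches Eb-G-Bb form a major triad rooted on Eb.
Eb is not a diatonic chord root with this quality in Gb major, but it lies a perfect fifth above Ab (ii), so the chord functions as an applied dominant of ii.

V/ii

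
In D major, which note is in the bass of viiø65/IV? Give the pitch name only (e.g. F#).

The applied chord viiø65/IV is rooted on F#: F#-A-C-E.
The figure 65 means first inversion — the third is in the bass.

A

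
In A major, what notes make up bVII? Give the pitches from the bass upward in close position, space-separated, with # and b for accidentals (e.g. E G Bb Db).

Scale degree 7 in A major is G#; lowering it a half step gives G. bVII is a major triad on the lowered seventh degree (the subtonic), borrowed from the parallel minor.
So the chord is G-B-D, a major triad.

G B D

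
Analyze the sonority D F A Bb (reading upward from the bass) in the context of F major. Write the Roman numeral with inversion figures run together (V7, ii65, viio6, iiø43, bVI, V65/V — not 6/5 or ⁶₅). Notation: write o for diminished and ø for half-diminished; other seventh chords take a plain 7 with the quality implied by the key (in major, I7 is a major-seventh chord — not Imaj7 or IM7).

IV65

The pitches Bb-D-F-A form a major seventh chord rooted on Bb.
Bb is scale degree 4 in F major, and a major seventh chord on that degree is written IV7.
With D in the bass the chord is in first inversion, so the figured bass is 65.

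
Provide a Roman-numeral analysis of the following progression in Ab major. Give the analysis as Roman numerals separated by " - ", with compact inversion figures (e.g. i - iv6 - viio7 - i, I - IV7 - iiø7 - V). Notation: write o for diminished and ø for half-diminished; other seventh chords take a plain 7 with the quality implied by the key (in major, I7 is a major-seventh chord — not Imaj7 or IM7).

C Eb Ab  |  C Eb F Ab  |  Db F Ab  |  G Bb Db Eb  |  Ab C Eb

C-Eb-Ab: root Ab is the tonic; major triad there is I6.
C-Eb-F-Ab: root F is the submediant; minor seventh chord there is vi43.
Db-F-Ab: root Db is the subdominant; major triad there is IV.
G-Bb-Db-Eb has root Eb, degree 5 in Ab major, so V65.
Ab-C-Eb: major triad on Ab = scale degree 1 → I.

I6 - vi43 - IV - V65 - I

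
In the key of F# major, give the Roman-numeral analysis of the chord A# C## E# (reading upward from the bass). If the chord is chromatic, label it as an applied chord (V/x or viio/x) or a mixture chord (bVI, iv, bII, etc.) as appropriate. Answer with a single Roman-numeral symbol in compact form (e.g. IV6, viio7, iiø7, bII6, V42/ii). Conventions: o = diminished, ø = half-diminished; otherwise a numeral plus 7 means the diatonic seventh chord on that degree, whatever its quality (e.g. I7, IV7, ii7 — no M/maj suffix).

V/vi

Stacked in thirds the chord is A#-C##-E#: a major triad on A#.
A# is not a diatonic chord root with this quality in F# major, but it lies a perfect fifth above D# (vi), so the chord functions as an applied dominant of vi.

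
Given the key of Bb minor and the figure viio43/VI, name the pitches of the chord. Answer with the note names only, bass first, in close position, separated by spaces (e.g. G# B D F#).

The slash marks an applied leading-tone chord: viio of VI. In Bb minor, VI is Gb, so the leading tone to it is F, a half step below.
Building a fully diminished seventh chord on F gives F-Ab-Cb-Ebb.
With the 43 figure the chord is in second inversion; from the bass Cb upward in close position it reads Cb-Ebb-F-Ab.

Cb Ebb F Ab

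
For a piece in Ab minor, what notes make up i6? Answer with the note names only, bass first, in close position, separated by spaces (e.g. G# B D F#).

Cb Eb Ab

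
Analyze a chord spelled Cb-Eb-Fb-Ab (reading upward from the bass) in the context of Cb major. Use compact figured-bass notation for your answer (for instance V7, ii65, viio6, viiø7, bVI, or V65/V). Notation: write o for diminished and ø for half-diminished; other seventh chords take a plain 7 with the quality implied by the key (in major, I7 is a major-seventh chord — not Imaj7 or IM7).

The pitches Fb-Ab-Cb-Eb form a major seventh chord rooted on Fb.
Fb is scale degree 4 in Cb major, and a major seventh chord on that degree is written IV7.
With Cb in the bass the chord is in second inversion, so the figured bass is 43.

IV43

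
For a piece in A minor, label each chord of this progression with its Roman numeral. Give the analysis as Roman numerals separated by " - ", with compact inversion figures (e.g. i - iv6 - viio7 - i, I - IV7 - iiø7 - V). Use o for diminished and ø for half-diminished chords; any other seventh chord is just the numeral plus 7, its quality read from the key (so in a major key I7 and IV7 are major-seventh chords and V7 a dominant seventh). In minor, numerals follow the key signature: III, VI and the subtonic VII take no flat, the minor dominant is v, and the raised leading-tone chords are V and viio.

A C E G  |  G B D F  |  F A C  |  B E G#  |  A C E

A-C-E-G: minor seventh chord on A = scale degree 1 → i7.
G-B-D-F: dominant seventh chord on G = scale degree 7 → VII7.
F-A-C has root F, degree 6 in A minor, so VI.
B-E-G# has root E, degree 5 in A minor, so V64.
A-C-E has root A, degree 1 in A minor, so i.

i7 - VII7 - VI - V64 - i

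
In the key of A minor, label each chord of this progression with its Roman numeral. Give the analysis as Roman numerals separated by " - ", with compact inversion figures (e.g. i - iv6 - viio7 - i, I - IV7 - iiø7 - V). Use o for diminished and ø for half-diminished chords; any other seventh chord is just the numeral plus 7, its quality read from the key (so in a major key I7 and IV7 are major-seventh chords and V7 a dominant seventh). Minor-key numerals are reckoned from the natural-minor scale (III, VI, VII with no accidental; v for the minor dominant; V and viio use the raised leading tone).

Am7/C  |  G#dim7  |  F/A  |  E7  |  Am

i65 - viio7 - VI6 - V7 - i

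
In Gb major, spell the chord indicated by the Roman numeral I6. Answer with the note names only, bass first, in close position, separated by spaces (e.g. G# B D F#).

Bb Db Gb

The numeral's case and figure indicate a major triad. In Gb major its root, the tonic, is Gb.
That chord is spelled Gb-Bb-Db.
With the 6 figure the chord is in first inversion; from the bass Bb upward in close position it reads Bb-Db-Gb.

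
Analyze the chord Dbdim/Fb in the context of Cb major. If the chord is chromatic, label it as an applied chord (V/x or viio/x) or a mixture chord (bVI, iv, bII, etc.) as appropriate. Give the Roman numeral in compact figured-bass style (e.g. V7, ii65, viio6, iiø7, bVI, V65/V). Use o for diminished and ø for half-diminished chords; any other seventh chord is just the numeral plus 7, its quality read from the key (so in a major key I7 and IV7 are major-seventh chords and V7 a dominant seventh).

Stacked in thirds the chord is Db-Fb-Abb: a diminished triad on Db.
Db is the second degree of Cb major. This is the diminished supertonic triad, borrowed from the parallel minor.
With Fb in the bass the chord is in first inversion, so the figured bass is 6.

iio6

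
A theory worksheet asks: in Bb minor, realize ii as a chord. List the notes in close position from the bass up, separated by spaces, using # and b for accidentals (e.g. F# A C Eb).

C Eb G

ii is the minor supertonic, borrowed from the parallel major (the Dorian ii). In Bb minor that root is C.
So the chord is C-Eb-G, a minor triad.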